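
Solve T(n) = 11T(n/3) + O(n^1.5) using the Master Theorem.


a=11, b=3, c=1.5. log_3(11)=2.183 > c=1.5. Case 1: O(n^log_b(a)) = O(n^2.183)
Complexity: O(n^2.183)


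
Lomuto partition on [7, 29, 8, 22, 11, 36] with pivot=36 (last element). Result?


Elements <= 36 go left of pivot.
Result: [7, 29, 8, 22, 11, 36], pivot at index 5


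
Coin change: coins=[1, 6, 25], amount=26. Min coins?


dp[0]=0; dp[i]=1+min(dp[i-c] for c in coins)
...dp[21]=6, dp[22]=7, dp[23]=8, dp[24]=4, dp[25]=1, dp[26]=2
Minimum coins for 26 = 2


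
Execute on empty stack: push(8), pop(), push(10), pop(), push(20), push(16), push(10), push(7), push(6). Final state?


push(8) -> [8]
pop() returns 8 -> []
push(10) -> [10]
pop() returns 10 -> []
push(20) -> [20]
push(16) -> [20, 16]
push(10) -> [20, 16, 10]
push(7) -> [20, 16, 10, 7]
push(6) -> [20, 16, 10, 7, 6]
Final stack (bottom to top): [20, 16, 10, 7, 6]


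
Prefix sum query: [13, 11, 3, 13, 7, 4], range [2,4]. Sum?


Prefix sums: [0, 13, 24, 27, 40, 47, 51]
Sum[2..4] = prefix[5] - prefix[2] = 47 - 24 = 23


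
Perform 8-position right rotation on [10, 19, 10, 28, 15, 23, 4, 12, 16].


Right rotate by 8: [19, 10, 28, 15, 23, 4, 12, 16, 10]


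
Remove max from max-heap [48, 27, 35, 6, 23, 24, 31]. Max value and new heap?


Max = 48
Replace root with last, heapify down
Resulting heap: [35, 27, 31, 6, 23, 24]


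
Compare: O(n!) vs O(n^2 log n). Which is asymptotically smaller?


n^2 log n grows slower than factorial
O(n^2 log n) is asymptotically smaller; O(n!) grows faster


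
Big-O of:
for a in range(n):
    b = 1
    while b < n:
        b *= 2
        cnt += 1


Per nesting level: O(n) * O(log n) = O(n log n)
Complexity: O(n log n)


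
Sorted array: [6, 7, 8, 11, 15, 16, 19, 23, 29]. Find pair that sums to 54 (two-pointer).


Two pointers: lo=0, hi=8
No pair sums to 54


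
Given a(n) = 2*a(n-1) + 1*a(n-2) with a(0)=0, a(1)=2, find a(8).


Build bottom-up:
...a(6)=140, a(7)=338, a(8)=2*338+1*140=816


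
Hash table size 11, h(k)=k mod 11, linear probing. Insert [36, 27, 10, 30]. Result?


Insertions: 36->slot 3; 27->slot 5; 10->slot 10; 30->slot 8
Table: [None, None, None, 36, None, 27, None, None, 30, None, 10]


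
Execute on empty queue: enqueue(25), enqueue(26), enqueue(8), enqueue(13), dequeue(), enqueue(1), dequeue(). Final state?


enqueue(25) -> [25]
enqueue(26) -> [25, 26]
enqueue(8) -> [25, 26, 8]
enqueue(13) -> [25, 26, 8, 13]
dequeue() returns 25 -> [26, 8, 13]
enqueue(1) -> [26, 8, 13, 1]
dequeue() returns 26 -> [8, 13, 1]
Final queue (front to back): [8, 13, 1]


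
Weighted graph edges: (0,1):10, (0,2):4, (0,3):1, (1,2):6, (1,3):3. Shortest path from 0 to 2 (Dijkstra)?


Dijkstra from 0:
Distances: {0: 0, 1: 4, 2: 4, 3: 1}
Shortest distance to 2 = 4, path = [0, 2]


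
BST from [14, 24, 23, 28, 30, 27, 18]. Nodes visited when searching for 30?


BST root = 14
Search for 30: compare at each node
Path: [14, 24, 28, 30]


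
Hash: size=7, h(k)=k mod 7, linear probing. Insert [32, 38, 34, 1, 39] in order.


Insertions: 32->slot 4; 38->slot 3; 34->slot 6; 1->slot 1; 39->slot 5
Table: [None, 1, None, 38, 32, 39, 34]


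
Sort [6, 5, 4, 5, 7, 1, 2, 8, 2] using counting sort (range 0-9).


Count array: [0, 1, 2, 0, 1, 2, 1, 1, 1, 0]
Reconstruct: [1, 2, 2, 4, 5, 5, 6, 7, 8]


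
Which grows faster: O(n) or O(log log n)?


double-logarithmic grows slower than linear
O(log log n) is asymptotically smaller; O(n) grows faster


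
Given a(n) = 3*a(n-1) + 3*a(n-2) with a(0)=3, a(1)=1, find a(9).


Build bottom-up:
...a(7)=8289, a(8)=31428, a(9)=3*31428+3*8289=119151


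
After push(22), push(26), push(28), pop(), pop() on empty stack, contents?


push(22) -> [22]
push(26) -> [22, 26]
push(28) -> [22, 26, 28]
pop() returns 28 -> [22, 26]
pop() returns 26 -> [22]
Final stack (bottom to top): [22]


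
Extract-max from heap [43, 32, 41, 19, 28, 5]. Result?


Max = 43
Replace root with last, heapify down
Resulting heap: [41, 32, 5, 19, 28]


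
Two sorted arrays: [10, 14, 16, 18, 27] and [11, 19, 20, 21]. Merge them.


Compare heads, take smaller each step.
Merged: [10, 11, 14, 16, 18, 19, 20, 21, 27]


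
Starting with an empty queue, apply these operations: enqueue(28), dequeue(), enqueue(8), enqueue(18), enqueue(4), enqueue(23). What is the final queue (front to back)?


enqueue(28) -> [28]
dequeue() returns 28 -> []
enqueue(8) -> [8]
enqueue(18) -> [8, 18]
enqueue(4) -> [8, 18, 4]
enqueue(23) -> [8, 18, 4, 23]
Final queue (front to back): [8, 18, 4, 23]


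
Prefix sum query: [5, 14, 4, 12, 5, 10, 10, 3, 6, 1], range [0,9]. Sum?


Prefix sums: [0, 5, 19, 23, 35, 40, 50, 60, 63, 69, 70]
Sum[0..9] = prefix[10] - prefix[0] = 70 - 0 = 70


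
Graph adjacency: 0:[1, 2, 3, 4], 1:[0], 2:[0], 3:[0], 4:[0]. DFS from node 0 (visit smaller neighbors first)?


DFS stack-based: start with [0]
Visit order: [0, 1, 2, 3, 4]


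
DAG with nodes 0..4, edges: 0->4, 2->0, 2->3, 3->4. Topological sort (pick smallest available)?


Kahn's algorithm, process smallest node first
Order: [1, 2, 0, 3, 4]


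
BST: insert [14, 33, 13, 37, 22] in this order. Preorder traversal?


Root = 14; build tree by BST insertion.
Preorder traversal: [14, 13, 33, 22, 37]


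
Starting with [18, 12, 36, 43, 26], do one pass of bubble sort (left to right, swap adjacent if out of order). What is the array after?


After one pass: [12, 18, 36, 26, 43]


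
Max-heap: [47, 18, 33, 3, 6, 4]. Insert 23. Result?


Append 23: [47, 18, 33, 3, 6, 4, 23]
Bubble up: no swaps needed
Result: [47, 18, 33, 3, 6, 4, 23]


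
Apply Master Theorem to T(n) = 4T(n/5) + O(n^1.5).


a=4, b=5, c=1.5. log_5(4)=0.861 < c=1.5. Case 3: O(n^c) = O(n^1.500)
Complexity: O(n^1.500)


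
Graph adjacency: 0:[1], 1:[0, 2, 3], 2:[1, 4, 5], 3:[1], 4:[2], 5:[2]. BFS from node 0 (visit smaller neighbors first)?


BFS queue: start with [0]
Visit order: [0, 1, 2, 3, 4, 5]


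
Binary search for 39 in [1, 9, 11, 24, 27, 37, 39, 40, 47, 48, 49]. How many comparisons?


Search for 39:
[0,10] mid=5 arr[5]=37
[6,10] mid=8 arr[8]=47
[6,7] mid=6 arr[6]=39
Total: 3 comparisons


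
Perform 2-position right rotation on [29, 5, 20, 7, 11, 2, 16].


Right rotate by 2: [2, 16, 29, 5, 20, 7, 11]


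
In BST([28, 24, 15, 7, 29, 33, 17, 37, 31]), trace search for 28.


BST root = 28
Search for 28: compare at each node
Path: [28]


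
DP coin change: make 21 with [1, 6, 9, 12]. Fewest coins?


dp[0]=0; dp[i]=1+min(dp[i-c] for c in coins)
...dp[16]=3, dp[17]=4, dp[18]=2, dp[19]=3, dp[20]=4, dp[21]=2
Minimum coins for 21 = 2


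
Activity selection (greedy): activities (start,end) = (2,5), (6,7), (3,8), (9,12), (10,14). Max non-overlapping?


Greedy: pick earliest-ending, then skip overlaps.
Selected (3 activities): [(2, 5), (6, 7), (9, 12)]


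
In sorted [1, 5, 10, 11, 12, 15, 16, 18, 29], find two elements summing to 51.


Two pointers: lo=0, hi=8
No pair sums to 51


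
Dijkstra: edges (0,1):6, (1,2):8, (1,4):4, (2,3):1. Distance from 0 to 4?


Dijkstra from 0:
Distances: {0: 0, 1: 6, 2: 14, 3: 15, 4: 10}
Shortest distance to 4 = 10, path = [0, 1, 4]


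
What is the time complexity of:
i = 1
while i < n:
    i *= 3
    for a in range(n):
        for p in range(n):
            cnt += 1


Per nesting level: O(log n) * O(n) * O(n) = O(n^2 log n)
Complexity: O(n^2 log n)


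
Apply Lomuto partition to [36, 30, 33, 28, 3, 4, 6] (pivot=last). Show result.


Elements <= 6 go left of pivot.
Result: [3, 4, 6, 28, 36, 30, 33], pivot at index 2


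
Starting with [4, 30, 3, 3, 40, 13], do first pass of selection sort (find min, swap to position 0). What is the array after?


After one pass: [3, 30, 4, 3, 40, 13]


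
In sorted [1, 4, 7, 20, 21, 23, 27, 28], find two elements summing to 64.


Two pointers: lo=0, hi=7
No pair sums to 64


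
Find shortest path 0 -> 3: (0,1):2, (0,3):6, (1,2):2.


Dijkstra from 0:
Distances: {0: 0, 1: 2, 2: 4, 3: 6}
Shortest distance to 3 = 6, path = [0, 3]


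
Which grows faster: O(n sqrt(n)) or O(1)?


constant grows slower than n^1.5
O(1) is asymptotically smaller; O(n sqrt(n)) grows faster


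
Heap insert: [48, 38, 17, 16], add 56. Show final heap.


Append 56: [48, 38, 17, 16, 56]
Bubble up: swap idx 4(56) with idx 1(38); swap idx 1(56) with idx 0(48)
Result: [56, 48, 17, 16, 38]


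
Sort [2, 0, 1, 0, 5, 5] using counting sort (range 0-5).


Count array: [2, 1, 1, 0, 0, 2]
Reconstruct: [0, 0, 1, 2, 5, 5]


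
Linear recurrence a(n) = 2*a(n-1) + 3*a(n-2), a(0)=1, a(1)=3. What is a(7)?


Build bottom-up:
...a(5)=243, a(6)=729, a(7)=2*729+3*243=2187


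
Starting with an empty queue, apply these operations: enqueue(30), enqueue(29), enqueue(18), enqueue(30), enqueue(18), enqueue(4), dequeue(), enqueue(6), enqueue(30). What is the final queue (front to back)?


enqueue(30) -> [30]
enqueue(29) -> [30, 29]
enqueue(18) -> [30, 29, 18]
enqueue(30) -> [30, 29, 18, 30]
enqueue(18) -> [30, 29, 18, 30, 18]
enqueue(4) -> [30, 29, 18, 30, 18, 4]
dequeue() returns 30 -> [29, 18, 30, 18, 4]
enqueue(6) -> [29, 18, 30, 18, 4, 6]
enqueue(30) -> [29, 18, 30, 18, 4, 6, 30]
Final queue (front to back): [29, 18, 30, 18, 4, 6, 30]


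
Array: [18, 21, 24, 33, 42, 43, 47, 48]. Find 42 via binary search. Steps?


Search for 42:
[0,7] mid=3 arr[3]=33
[4,7] mid=5 arr[5]=43
[4,4] mid=4 arr[4]=42
Total: 3 comparisons


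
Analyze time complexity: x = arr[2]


Analysis: constant-time operation, no loop
Complexity: O(1)


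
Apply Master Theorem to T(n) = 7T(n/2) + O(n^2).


a=7, b=2, c=2. log_2(7)=2.807 > c=2. Case 1: O(n^log_b(a)) = O(n^2.807)
Complexity: O(n^2.807)


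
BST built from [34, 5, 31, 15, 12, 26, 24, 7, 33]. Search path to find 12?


BST root = 34
Search for 12: compare at each node
Path: [34, 5, 31, 15, 12]


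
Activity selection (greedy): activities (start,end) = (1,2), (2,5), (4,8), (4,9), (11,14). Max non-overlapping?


Greedy: pick earliest-ending, then skip overlaps.
Selected (3 activities): [(1, 2), (2, 5), (11, 14)]


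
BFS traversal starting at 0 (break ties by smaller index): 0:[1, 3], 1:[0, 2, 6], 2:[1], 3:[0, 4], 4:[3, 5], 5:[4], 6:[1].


BFS queue: start with [0]
Visit order: [0, 1, 3, 2, 6, 4, 5]


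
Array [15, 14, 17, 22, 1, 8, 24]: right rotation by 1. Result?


Right rotate by 1: [24, 15, 14, 17, 22, 1, 8]


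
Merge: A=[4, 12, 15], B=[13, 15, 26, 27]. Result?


Compare heads, take smaller each step.
Merged: [4, 12, 13, 15, 15, 26, 27]


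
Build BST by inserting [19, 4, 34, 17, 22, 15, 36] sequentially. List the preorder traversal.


Root = 19; build tree by BST insertion.
Preorder traversal: [19, 4, 17, 15, 34, 22, 36]


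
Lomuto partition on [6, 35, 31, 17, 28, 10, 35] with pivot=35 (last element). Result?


Elements <= 35 go left of pivot.
Result: [6, 35, 31, 17, 28, 10, 35], pivot at index 6


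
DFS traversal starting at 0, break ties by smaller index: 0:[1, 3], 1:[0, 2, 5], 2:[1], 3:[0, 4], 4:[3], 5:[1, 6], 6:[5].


DFS stack-based: start with [0]
Visit order: [0, 1, 2, 5, 6, 3, 4]


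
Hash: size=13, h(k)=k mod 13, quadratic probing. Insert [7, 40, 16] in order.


Insertions: 7->slot 7; 40->slot 1; 16->slot 3
Table: [None, 40, None, 16, None, None, None, 7, None, None, None, None, None]


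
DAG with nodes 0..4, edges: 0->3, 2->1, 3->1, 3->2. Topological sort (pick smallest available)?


Kahn's algorithm, process smallest node first
Order: [0, 3, 2, 1, 4]


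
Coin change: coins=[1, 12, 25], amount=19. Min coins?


dp[0]=0; dp[i]=1+min(dp[i-c] for c in coins)
...dp[14]=3, dp[15]=4, dp[16]=5, dp[17]=6, dp[18]=7, dp[19]=8
Minimum coins for 19 = 8


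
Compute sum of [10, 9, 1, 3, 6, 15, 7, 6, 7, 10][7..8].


Prefix sums: [0, 10, 19, 20, 23, 29, 44, 51, 57, 64, 74]
Sum[7..8] = prefix[9] - prefix[7] = 64 - 51 = 13


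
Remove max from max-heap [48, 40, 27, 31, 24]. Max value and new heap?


Max = 48
Replace root with last, heapify down
Resulting heap: [40, 31, 27, 24]


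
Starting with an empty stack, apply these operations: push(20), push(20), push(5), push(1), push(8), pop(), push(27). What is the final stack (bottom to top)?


push(20) -> [20]
push(20) -> [20, 20]
push(5) -> [20, 20, 5]
push(1) -> [20, 20, 5, 1]
push(8) -> [20, 20, 5, 1, 8]
pop() returns 8 -> [20, 20, 5, 1]
push(27) -> [20, 20, 5, 1, 27]
Final stack (bottom to top): [20, 20, 5, 1, 27]


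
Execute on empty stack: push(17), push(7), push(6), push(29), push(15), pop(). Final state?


push(17) -> [17]
push(7) -> [17, 7]
push(6) -> [17, 7, 6]
push(29) -> [17, 7, 6, 29]
push(15) -> [17, 7, 6, 29, 15]
pop() returns 15 -> [17, 7, 6, 29]
Final stack (bottom to top): [17, 7, 6, 29]


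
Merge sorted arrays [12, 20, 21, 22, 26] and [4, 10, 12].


Compare heads, take smaller each step.
Merged: [4, 10, 12, 12, 20, 21, 22, 26]


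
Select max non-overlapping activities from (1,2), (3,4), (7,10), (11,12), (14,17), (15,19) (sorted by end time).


Greedy: pick earliest-ending, then skip overlaps.
Selected (5 activities): [(1, 2), (3, 4), (7, 10), (11, 12), (14, 17)]


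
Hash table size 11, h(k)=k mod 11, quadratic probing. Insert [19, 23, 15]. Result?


Insertions: 19->slot 8; 23->slot 1; 15->slot 4
Table: [None, 23, None, None, 15, None, None, None, 19, None, None]


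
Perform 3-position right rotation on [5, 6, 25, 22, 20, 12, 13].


Right rotate by 3: [20, 12, 13, 5, 6, 25, 22]


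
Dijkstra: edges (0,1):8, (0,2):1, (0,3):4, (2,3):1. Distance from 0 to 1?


Dijkstra from 0:
Distances: {0: 0, 1: 8, 2: 1, 3: 2}
Shortest distance to 1 = 8, path = [0, 1]


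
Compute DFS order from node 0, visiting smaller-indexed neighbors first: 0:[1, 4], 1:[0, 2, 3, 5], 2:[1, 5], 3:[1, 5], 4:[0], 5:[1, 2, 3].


DFS stack-based: start with [0]
Visit order: [0, 1, 2, 5, 3, 4]


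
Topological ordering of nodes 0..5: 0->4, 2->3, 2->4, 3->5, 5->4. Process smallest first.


Kahn's algorithm, process smallest node first
Order: [0, 1, 2, 3, 5, 4]


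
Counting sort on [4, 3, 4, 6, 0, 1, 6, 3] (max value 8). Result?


Count array: [1, 1, 0, 2, 2, 0, 2, 0, 0]
Reconstruct: [0, 1, 3, 3, 4, 4, 6, 6]


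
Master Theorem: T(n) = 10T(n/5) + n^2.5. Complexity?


a=10, b=5, c=2.5. log_5(10)=1.431 < c=2.5. Case 3: O(n^c) = O(n^2.500)
Complexity: O(n^2.500)


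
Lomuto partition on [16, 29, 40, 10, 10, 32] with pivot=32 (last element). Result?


Elements <= 32 go left of pivot.
Result: [16, 29, 10, 10, 32, 40], pivot at index 4


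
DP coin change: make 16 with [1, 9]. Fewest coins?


dp[0]=0; dp[i]=1+min(dp[i-c] for c in coins)
...dp[11]=3, dp[12]=4, dp[13]=5, dp[14]=6, dp[15]=7, dp[16]=8
Minimum coins for 16 = 8


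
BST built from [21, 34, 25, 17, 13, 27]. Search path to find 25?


BST root = 21
Search for 25: compare at each node
Path: [21, 34, 25]


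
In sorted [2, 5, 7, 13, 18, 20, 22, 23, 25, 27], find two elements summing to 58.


Two pointers: lo=0, hi=9
No pair sums to 58


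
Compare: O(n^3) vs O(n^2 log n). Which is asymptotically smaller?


n^2 log n grows slower than cubic
O(n^2 log n) is asymptotically smaller; O(n^3) grows faster


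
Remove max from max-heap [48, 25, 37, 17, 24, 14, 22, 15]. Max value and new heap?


Max = 48
Replace root with last, heapify down
Resulting heap: [37, 25, 22, 17, 24, 14, 15]


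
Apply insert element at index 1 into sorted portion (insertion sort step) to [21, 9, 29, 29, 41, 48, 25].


After one pass: [9, 21, 29, 29, 41, 48, 25]


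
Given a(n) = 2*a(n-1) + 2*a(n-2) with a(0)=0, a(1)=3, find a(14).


Build bottom-up:
...a(12)=149760, a(13)=409152, a(14)=2*409152+2*149760=1117824


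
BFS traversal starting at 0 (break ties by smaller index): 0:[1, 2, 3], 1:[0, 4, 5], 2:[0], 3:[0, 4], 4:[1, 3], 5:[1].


BFS queue: start with [0]
Visit order: [0, 1, 2, 3, 4, 5]


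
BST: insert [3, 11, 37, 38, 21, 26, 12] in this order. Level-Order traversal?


Root = 3; build tree by BST insertion.
Level-Order traversal: [3, 11, 37, 21, 38, 12, 26]


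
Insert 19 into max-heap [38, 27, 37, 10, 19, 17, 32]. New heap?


Append 19: [38, 27, 37, 10, 19, 17, 32, 19]
Bubble up: swap idx 7(19) with idx 3(10)
Result: [38, 27, 37, 19, 19, 17, 32, 10]


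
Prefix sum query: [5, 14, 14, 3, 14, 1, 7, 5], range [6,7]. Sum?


Prefix sums: [0, 5, 19, 33, 36, 50, 51, 58, 63]
Sum[6..7] = prefix[8] - prefix[6] = 63 - 51 = 12


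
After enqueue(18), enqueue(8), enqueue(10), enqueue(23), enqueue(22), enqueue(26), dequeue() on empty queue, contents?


enqueue(18) -> [18]
enqueue(8) -> [18, 8]
enqueue(10) -> [18, 8, 10]
enqueue(23) -> [18, 8, 10, 23]
enqueue(22) -> [18, 8, 10, 23, 22]
enqueue(26) -> [18, 8, 10, 23, 22, 26]
dequeue() returns 18 -> [8, 10, 23, 22, 26]
Final queue (front to back): [8, 10, 23, 22, 26]


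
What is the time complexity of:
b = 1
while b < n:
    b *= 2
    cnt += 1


Per nesting level: O(log n) = O(log n)
Complexity: O(log n)


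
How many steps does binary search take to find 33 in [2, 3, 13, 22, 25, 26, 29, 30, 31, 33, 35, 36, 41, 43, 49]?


Search for 33:
[0,14] mid=7 arr[7]=30
[8,14] mid=11 arr[11]=36
[8,10] mid=9 arr[9]=33
Total: 3 comparisons


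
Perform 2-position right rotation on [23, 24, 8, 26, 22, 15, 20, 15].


Right rotate by 2: [20, 15, 23, 24, 8, 26, 22, 15]


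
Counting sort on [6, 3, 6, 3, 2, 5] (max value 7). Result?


Count array: [0, 0, 1, 2, 0, 1, 2, 0]
Reconstruct: [2, 3, 3, 5, 6, 6]


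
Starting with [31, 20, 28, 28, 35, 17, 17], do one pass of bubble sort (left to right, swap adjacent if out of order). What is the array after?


After one pass: [20, 28, 28, 31, 17, 17, 35]


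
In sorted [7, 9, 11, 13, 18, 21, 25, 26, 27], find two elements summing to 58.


Two pointers: lo=0, hi=8
No pair sums to 58


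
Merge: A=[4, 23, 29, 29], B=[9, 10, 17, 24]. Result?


Compare heads, take smaller each step.
Merged: [4, 9, 10, 17, 23, 24, 29, 29]


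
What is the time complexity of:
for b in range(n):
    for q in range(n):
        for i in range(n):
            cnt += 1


Per nesting level: O(n) * O(n) * O(n) = O(n^3)
Complexity: O(n^3)


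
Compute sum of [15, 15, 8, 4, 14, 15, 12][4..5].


Prefix sums: [0, 15, 30, 38, 42, 56, 71, 83]
Sum[4..5] = prefix[6] - prefix[4] = 71 - 42 = 29


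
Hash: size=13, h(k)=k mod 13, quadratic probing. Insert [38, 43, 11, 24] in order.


Insertions: 38->slot 12; 43->slot 4; 11->slot 11; 24->slot 2
Table: [None, None, 24, None, 43, None, None, None, None, None, None, 11, 38]


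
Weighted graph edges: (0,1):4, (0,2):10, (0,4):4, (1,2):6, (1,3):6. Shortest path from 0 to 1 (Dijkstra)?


Dijkstra from 0:
Distances: {0: 0, 1: 4, 2: 10, 3: 10, 4: 4}
Shortest distance to 1 = 4, path = [0, 1]


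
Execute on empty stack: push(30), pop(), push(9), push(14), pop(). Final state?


push(30) -> [30]
pop() returns 30 -> []
push(9) -> [9]
push(14) -> [9, 14]
pop() returns 14 -> [9]
Final stack (bottom to top): [9]


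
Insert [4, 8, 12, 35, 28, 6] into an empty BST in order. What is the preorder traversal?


Root = 4; build tree by BST insertion.
Preorder traversal: [4, 8, 6, 12, 35, 28]


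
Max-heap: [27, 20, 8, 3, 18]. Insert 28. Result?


Append 28: [27, 20, 8, 3, 18, 28]
Bubble up: swap idx 5(28) with idx 2(8); swap idx 2(28) with idx 0(27)
Result: [28, 20, 27, 3, 18, 8]


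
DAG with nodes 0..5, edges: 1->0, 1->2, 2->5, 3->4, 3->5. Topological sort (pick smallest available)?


Kahn's algorithm, process smallest node first
Order: [1, 0, 2, 3, 4, 5]


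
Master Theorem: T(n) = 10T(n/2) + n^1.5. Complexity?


a=10, b=2, c=1.5. log_2(10)=3.322 > c=1.5. Case 1: O(n^log_b(a)) = O(n^3.322)
Complexity: O(n^3.322)


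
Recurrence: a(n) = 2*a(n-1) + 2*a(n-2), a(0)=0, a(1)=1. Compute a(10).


Build bottom-up:
...a(8)=896, a(9)=2448, a(10)=2*2448+2*896=6688


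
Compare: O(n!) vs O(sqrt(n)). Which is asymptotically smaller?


sublinear grows slower than factorial
O(sqrt(n)) is asymptotically smaller; O(n!) grows faster


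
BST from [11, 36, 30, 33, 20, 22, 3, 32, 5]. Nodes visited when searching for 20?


BST root = 11
Search for 20: compare at each node
Path: [11, 36, 30, 20]


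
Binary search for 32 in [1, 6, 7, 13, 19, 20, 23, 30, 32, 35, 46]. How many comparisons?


Search for 32:
[0,10] mid=5 arr[5]=20
[6,10] mid=8 arr[8]=32
Total: 2 comparisons


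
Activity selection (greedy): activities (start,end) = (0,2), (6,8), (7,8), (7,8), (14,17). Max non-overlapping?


Greedy: pick earliest-ending, then skip overlaps.
Selected (3 activities): [(0, 2), (6, 8), (14, 17)]


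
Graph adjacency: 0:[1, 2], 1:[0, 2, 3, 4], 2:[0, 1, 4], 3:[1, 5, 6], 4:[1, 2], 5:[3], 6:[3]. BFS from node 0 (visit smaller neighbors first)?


BFS queue: start with [0]
Visit order: [0, 1, 2, 3, 4, 5, 6]


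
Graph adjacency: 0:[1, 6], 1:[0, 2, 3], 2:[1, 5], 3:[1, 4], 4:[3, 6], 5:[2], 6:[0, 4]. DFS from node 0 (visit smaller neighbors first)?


DFS stack-based: start with [0]
Visit order: [0, 1, 2, 5, 3, 4, 6]


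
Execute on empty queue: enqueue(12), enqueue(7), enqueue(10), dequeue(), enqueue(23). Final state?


enqueue(12) -> [12]
enqueue(7) -> [12, 7]
enqueue(10) -> [12, 7, 10]
dequeue() returns 12 -> [7, 10]
enqueue(23) -> [7, 10, 23]
Final queue (front to back): [7, 10, 23]


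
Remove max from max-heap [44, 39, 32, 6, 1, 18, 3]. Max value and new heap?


Max = 44
Replace root with last, heapify down
Resulting heap: [39, 6, 32, 3, 1, 18]


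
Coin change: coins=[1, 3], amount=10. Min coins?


dp[0]=0; dp[i]=1+min(dp[i-c] for c in coins)
...dp[5]=3, dp[6]=2, dp[7]=3, dp[8]=4, dp[9]=3, dp[10]=4
Minimum coins for 10 = 4


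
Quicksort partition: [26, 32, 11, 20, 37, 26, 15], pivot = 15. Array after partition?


Elements <= 15 go left of pivot.
Result: [11, 15, 26, 20, 37, 26, 32], pivot at index 1


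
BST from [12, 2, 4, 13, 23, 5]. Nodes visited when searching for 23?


BST root = 12
Search for 23: compare at each node
Path: [12, 13, 23]


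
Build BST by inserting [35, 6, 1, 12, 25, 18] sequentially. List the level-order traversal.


Root = 35; build tree by BST insertion.
Level-Order traversal: [35, 6, 1, 12, 25, 18]


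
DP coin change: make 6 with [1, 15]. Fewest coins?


dp[0]=0; dp[i]=1+min(dp[i-c] for c in coins)
...dp[1]=1, dp[2]=2, dp[3]=3, dp[4]=4, dp[5]=5, dp[6]=6
Minimum coins for 6 = 6


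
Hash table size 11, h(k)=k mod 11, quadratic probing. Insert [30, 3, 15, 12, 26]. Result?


Insertions: 30->slot 8; 3->slot 3; 15->slot 4; 12->slot 1; 26->slot 5
Table: [None, 12, None, 3, 15, 26, None, None, 30, None, None]


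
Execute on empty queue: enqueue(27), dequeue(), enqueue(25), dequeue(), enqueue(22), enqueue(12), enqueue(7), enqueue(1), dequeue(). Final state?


enqueue(27) -> [27]
dequeue() returns 27 -> []
enqueue(25) -> [25]
dequeue() returns 25 -> []
enqueue(22) -> [22]
enqueue(12) -> [22, 12]
enqueue(7) -> [22, 12, 7]
enqueue(1) -> [22, 12, 7, 1]
dequeue() returns 22 -> [12, 7, 1]
Final queue (front to back): [12, 7, 1]


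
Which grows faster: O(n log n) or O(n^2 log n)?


linearithmic grows slower than n^2 log n
O(n log n) is asymptotically smaller; O(n^2 log n) grows faster


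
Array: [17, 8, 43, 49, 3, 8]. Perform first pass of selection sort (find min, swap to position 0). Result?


After one pass: [3, 8, 43, 49, 17, 8]


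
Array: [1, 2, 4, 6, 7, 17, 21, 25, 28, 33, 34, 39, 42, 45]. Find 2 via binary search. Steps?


Search for 2:
[0,13] mid=6 arr[6]=21
[0,5] mid=2 arr[2]=4
[0,1] mid=0 arr[0]=1
[1,1] mid=1 arr[1]=2
Total: 4 comparisons


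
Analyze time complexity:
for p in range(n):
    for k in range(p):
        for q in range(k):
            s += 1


Per nesting level: O(n) * O(n) [triangular over p] * O(n) [triangular over k] = O(n^3)
Complexity: O(n^3)


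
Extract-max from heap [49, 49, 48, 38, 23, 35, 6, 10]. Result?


Max = 49
Replace root with last, heapify down
Resulting heap: [49, 38, 48, 10, 23, 35, 6]


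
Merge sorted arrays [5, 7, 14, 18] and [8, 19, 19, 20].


Compare heads, take smaller each step.
Merged: [5, 7, 8, 14, 18, 19, 19, 20]


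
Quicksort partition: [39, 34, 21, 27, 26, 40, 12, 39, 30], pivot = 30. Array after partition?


Elements <= 30 go left of pivot.
Result: [21, 27, 26, 12, 30, 40, 34, 39, 39], pivot at index 4


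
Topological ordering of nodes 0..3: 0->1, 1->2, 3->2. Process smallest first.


Kahn's algorithm, process smallest node first
Order: [0, 1, 3, 2]


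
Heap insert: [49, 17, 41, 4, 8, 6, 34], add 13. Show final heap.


Append 13: [49, 17, 41, 4, 8, 6, 34, 13]
Bubble up: swap idx 7(13) with idx 3(4)
Result: [49, 17, 41, 13, 8, 6, 34, 4]


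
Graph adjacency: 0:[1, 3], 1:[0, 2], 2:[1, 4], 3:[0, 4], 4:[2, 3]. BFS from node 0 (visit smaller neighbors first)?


BFS queue: start with [0]
Visit order: [0, 1, 3, 2, 4]


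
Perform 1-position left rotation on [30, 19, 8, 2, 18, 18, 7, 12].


Left rotate by 1: [19, 8, 2, 18, 18, 7, 12, 30]


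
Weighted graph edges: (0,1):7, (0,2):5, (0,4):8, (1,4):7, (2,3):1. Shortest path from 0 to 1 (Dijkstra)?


Dijkstra from 0:
Distances: {0: 0, 1: 7, 2: 5, 3: 6, 4: 8}
Shortest distance to 1 = 7, path = [0, 1]


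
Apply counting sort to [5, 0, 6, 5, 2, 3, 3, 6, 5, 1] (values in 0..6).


Count array: [1, 1, 1, 2, 0, 3, 2]
Reconstruct: [0, 1, 2, 3, 3, 5, 5, 5, 6, 6]


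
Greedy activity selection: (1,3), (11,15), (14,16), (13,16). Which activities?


Greedy: pick earliest-ending, then skip overlaps.
Selected (2 activities): [(1, 3), (11, 15)]


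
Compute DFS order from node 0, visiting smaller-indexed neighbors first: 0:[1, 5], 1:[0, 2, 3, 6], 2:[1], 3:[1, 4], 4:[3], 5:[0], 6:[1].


DFS stack-based: start with [0]
Visit order: [0, 1, 2, 3, 4, 6, 5]


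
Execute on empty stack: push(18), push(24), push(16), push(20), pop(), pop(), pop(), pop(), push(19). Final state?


push(18) -> [18]
push(24) -> [18, 24]
push(16) -> [18, 24, 16]
push(20) -> [18, 24, 16, 20]
pop() returns 20 -> [18, 24, 16]
pop() returns 16 -> [18, 24]
pop() returns 24 -> [18]
pop() returns 18 -> []
push(19) -> [19]
Final stack (bottom to top): [19]


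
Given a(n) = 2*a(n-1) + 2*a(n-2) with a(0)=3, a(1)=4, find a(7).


Build bottom-up:
...a(5)=272, a(6)=744, a(7)=2*744+2*272=2032


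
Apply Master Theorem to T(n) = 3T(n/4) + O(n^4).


a=3, b=4, c=4. log_4(3)=0.792 < c=4. Case 3: O(n^c) = O(n^4)
Complexity: O(n^4)


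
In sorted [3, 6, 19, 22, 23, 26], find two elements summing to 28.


Two pointers: lo=0, hi=5
Found pair: (6, 22) summing to 28


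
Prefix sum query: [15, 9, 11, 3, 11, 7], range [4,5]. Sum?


Prefix sums: [0, 15, 24, 35, 38, 49, 56]
Sum[4..5] = prefix[6] - prefix[4] = 56 - 38 = 18


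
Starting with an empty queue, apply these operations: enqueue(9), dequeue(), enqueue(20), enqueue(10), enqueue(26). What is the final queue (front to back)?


enqueue(9) -> [9]
dequeue() returns 9 -> []
enqueue(20) -> [20]
enqueue(10) -> [20, 10]
enqueue(26) -> [20, 10, 26]
Final queue (front to back): [20, 10, 26]


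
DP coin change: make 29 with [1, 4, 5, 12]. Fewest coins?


dp[0]=0; dp[i]=1+min(dp[i-c] for c in coins)
...dp[24]=2, dp[25]=3, dp[26]=4, dp[27]=4, dp[28]=3, dp[29]=3
Minimum coins for 29 = 3


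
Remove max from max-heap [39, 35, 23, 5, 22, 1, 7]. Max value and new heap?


Max = 39
Replace root with last, heapify down
Resulting heap: [35, 22, 23, 5, 7, 1]


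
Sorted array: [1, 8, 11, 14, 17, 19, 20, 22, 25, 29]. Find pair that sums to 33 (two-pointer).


Two pointers: lo=0, hi=9
Found pair: (8, 25) summing to 33


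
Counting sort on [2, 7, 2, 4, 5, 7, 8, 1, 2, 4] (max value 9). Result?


Count array: [0, 1, 3, 0, 2, 1, 0, 2, 1, 0]
Reconstruct: [1, 2, 2, 2, 4, 4, 5, 7, 7, 8]


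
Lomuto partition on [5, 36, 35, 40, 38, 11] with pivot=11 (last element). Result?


Elements <= 11 go left of pivot.
Result: [5, 11, 35, 40, 38, 36], pivot at index 1


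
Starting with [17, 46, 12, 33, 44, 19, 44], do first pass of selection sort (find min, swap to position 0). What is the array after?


After one pass: [12, 46, 17, 33, 44, 19, 44]


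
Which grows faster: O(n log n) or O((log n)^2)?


polylogarithmic grows slower than linearithmic
O((log n)^2) is asymptotically smaller; O(n log n) grows faster


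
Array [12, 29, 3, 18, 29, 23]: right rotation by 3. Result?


Right rotate by 3: [18, 29, 23, 12, 29, 3]


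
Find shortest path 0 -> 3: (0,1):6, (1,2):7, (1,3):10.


Dijkstra from 0:
Distances: {0: 0, 1: 6, 2: 13, 3: 16}
Shortest distance to 3 = 16, path = [0, 1, 3]


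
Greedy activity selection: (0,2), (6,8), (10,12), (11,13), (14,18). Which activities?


Greedy: pick earliest-ending, then skip overlaps.
Selected (4 activities): [(0, 2), (6, 8), (10, 12), (14, 18)]


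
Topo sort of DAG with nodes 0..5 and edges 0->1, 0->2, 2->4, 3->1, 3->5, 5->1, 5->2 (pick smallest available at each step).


Kahn's algorithm, process smallest node first
Order: [0, 3, 5, 1, 2, 4]


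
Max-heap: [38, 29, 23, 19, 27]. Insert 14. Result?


Append 14: [38, 29, 23, 19, 27, 14]
Bubble up: no swaps needed
Result: [38, 29, 23, 19, 27, 14]


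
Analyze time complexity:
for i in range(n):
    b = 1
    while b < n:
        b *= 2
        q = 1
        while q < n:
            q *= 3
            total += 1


Per nesting level: O(n) * O(log n) * O(log n) = O(n (log n)^2)
Complexity: O(n (log n)^2)


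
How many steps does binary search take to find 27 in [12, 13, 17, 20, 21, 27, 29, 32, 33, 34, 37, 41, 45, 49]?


Search for 27:
[0,13] mid=6 arr[6]=29
[0,5] mid=2 arr[2]=17
[3,5] mid=4 arr[4]=21
[5,5] mid=5 arr[5]=27
Total: 4 comparisons


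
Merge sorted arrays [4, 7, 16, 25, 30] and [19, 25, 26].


Compare heads, take smaller each step.
Merged: [4, 7, 16, 19, 25, 25, 26, 30]


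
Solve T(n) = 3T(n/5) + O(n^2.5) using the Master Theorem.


a=3, b=5, c=2.5. log_5(3)=0.683 < c=2.5. Case 3: O(n^c) = O(n^2.500)
Complexity: O(n^2.500)


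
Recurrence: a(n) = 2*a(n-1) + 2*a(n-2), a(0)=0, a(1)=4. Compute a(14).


Build bottom-up:
...a(12)=199680, a(13)=545536, a(14)=2*545536+2*199680=1490432


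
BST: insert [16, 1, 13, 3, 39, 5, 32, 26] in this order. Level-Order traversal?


Root = 16; build tree by BST insertion.
Level-Order traversal: [16, 1, 39, 13, 32, 3, 26, 5]


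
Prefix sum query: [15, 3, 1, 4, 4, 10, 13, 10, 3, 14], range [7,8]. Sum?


Prefix sums: [0, 15, 18, 19, 23, 27, 37, 50, 60, 63, 77]
Sum[7..8] = prefix[9] - prefix[7] = 63 - 50 = 13


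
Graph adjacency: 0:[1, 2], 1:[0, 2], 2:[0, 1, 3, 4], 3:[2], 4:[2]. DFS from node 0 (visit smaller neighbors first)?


DFS stack-based: start with [0]
Visit order: [0, 1, 2, 3, 4]


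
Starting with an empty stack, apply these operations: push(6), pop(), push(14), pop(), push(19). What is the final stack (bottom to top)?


push(6) -> [6]
pop() returns 6 -> []
push(14) -> [14]
pop() returns 14 -> []
push(19) -> [19]
Final stack (bottom to top): [19]


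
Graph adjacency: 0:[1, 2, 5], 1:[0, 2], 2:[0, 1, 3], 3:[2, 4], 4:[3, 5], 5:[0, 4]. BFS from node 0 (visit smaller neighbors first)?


BFS queue: start with [0]
Visit order: [0, 1, 2, 5, 3, 4]


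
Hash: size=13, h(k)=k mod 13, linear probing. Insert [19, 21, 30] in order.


Insertions: 19->slot 6; 21->slot 8; 30->slot 4
Table: [None, None, None, None, 30, None, 19, None, 21, None, None, None, None]


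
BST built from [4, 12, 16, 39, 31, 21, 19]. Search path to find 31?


BST root = 4
Search for 31: compare at each node
Path: [4, 12, 16, 39, 31]


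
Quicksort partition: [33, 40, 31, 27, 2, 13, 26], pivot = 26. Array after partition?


Elements <= 26 go left of pivot.
Result: [2, 13, 26, 27, 33, 40, 31], pivot at index 2


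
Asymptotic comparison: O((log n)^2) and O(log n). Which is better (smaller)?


logarithmic grows slower than polylogarithmic
O(log n) is asymptotically smaller; O((log n)^2) grows faster


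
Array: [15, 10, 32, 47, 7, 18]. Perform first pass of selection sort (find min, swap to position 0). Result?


After one pass: [7, 10, 32, 47, 15, 18]


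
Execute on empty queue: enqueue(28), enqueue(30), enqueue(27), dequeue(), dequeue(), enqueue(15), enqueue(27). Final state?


enqueue(28) -> [28]
enqueue(30) -> [28, 30]
enqueue(27) -> [28, 30, 27]
dequeue() returns 28 -> [30, 27]
dequeue() returns 30 -> [27]
enqueue(15) -> [27, 15]
enqueue(27) -> [27, 15, 27]
Final queue (front to back): [27, 15, 27]


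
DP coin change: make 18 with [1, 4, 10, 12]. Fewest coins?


dp[0]=0; dp[i]=1+min(dp[i-c] for c in coins)
...dp[13]=2, dp[14]=2, dp[15]=3, dp[16]=2, dp[17]=3, dp[18]=3
Minimum coins for 18 = 3


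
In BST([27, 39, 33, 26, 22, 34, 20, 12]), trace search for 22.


BST root = 27
Search for 22: compare at each node
Path: [27, 26, 22]


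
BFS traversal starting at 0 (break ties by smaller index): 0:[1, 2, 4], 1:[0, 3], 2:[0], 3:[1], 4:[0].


BFS queue: start with [0]
Visit order: [0, 1, 2, 4, 3]


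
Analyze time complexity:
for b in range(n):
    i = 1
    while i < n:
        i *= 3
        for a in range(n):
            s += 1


Per nesting level: O(n) * O(log n) * O(n) = O(n^2 log n)
Complexity: O(n^2 log n)


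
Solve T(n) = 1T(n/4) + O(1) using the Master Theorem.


a=1, b=4, c=0. log_4(1)=0 = c=0. Case 2: O(n^c log n) = O(log n)
Complexity: O(log n)


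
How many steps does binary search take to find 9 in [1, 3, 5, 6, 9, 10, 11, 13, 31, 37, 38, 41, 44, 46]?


Search for 9:
[0,13] mid=6 arr[6]=11
[0,5] mid=2 arr[2]=5
[3,5] mid=4 arr[4]=9
Total: 3 comparisons


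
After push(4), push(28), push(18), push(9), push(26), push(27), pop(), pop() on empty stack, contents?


push(4) -> [4]
push(28) -> [4, 28]
push(18) -> [4, 28, 18]
push(9) -> [4, 28, 18, 9]
push(26) -> [4, 28, 18, 9, 26]
push(27) -> [4, 28, 18, 9, 26, 27]
pop() returns 27 -> [4, 28, 18, 9, 26]
pop() returns 26 -> [4, 28, 18, 9]
Final stack (bottom to top): [4, 28, 18, 9]


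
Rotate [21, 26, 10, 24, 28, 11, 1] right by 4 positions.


Right rotate by 4: [24, 28, 11, 1, 21, 26, 10]


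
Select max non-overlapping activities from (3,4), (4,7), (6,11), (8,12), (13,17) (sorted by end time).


Greedy: pick earliest-ending, then skip overlaps.
Selected (4 activities): [(3, 4), (4, 7), (8, 12), (13, 17)]


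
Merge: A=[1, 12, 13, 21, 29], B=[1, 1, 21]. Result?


Compare heads, take smaller each step.
Merged: [1, 1, 1, 12, 13, 21, 21, 29]


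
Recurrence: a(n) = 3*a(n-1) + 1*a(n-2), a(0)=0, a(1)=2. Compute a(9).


Build bottom-up:
...a(7)=2378, a(8)=7854, a(9)=3*7854+1*2378=25940


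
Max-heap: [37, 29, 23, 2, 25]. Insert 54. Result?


Append 54: [37, 29, 23, 2, 25, 54]
Bubble up: swap idx 5(54) with idx 2(23); swap idx 2(54) with idx 0(37)
Result: [54, 29, 37, 2, 25, 23]


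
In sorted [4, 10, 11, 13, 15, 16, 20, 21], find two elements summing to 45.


Two pointers: lo=0, hi=7
No pair sums to 45


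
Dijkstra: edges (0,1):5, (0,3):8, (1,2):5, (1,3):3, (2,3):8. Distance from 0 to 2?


Dijkstra from 0:
Distances: {0: 0, 1: 5, 2: 10, 3: 8}
Shortest distance to 2 = 10, path = [0, 1, 2]


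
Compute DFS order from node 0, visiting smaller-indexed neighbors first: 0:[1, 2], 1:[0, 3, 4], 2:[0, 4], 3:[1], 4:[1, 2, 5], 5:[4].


DFS stack-based: start with [0]
Visit order: [0, 1, 3, 4, 2, 5]


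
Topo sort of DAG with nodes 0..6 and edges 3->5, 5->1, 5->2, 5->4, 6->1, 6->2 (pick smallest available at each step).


Kahn's algorithm, process smallest node first
Order: [0, 3, 5, 4, 6, 1, 2]


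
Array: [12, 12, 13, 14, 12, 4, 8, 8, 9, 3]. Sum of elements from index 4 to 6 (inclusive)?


Prefix sums: [0, 12, 24, 37, 51, 63, 67, 75, 83, 92, 95]
Sum[4..6] = prefix[7] - prefix[4] = 75 - 51 = 24


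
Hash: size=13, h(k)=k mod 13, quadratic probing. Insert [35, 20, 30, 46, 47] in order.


Insertions: 35->slot 9; 20->slot 7; 30->slot 4; 46->slot 8; 47->slot 12
Table: [None, None, None, None, 30, None, None, 20, 46, 35, None, None, 47]


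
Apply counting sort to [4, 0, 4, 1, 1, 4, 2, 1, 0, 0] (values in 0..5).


Count array: [3, 3, 1, 0, 3, 0]
Reconstruct: [0, 0, 0, 1, 1, 1, 2, 4, 4, 4]


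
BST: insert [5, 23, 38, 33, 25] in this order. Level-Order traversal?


Root = 5; build tree by BST insertion.
Level-Order traversal: [5, 23, 38, 33, 25]


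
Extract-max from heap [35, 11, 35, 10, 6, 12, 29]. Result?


Max = 35
Replace root with last, heapify down
Resulting heap: [35, 11, 29, 10, 6, 12]


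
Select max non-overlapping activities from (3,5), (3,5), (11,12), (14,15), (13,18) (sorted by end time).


Greedy: pick earliest-ending, then skip overlaps.
Selected (3 activities): [(3, 5), (11, 12), (14, 15)]


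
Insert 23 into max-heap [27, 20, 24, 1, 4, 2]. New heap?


Append 23: [27, 20, 24, 1, 4, 2, 23]
Bubble up: no swaps needed
Result: [27, 20, 24, 1, 4, 2, 23]


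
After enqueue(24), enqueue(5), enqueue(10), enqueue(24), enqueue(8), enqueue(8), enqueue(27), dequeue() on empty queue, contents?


enqueue(24) -> [24]
enqueue(5) -> [24, 5]
enqueue(10) -> [24, 5, 10]
enqueue(24) -> [24, 5, 10, 24]
enqueue(8) -> [24, 5, 10, 24, 8]
enqueue(8) -> [24, 5, 10, 24, 8, 8]
enqueue(27) -> [24, 5, 10, 24, 8, 8, 27]
dequeue() returns 24 -> [5, 10, 24, 8, 8, 27]
Final queue (front to back): [5, 10, 24, 8, 8, 27]


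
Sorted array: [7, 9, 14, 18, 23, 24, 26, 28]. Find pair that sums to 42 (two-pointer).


Two pointers: lo=0, hi=7
Found pair: (14, 28) summing to 42


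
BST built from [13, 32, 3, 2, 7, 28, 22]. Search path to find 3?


BST root = 13
Search for 3: compare at each node
Path: [13, 3]


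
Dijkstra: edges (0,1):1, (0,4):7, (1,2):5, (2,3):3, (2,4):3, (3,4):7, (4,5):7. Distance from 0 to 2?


Dijkstra from 0:
Distances: {0: 0, 1: 1, 2: 6, 3: 9, 4: 7, 5: 14}
Shortest distance to 2 = 6, path = [0, 1, 2]


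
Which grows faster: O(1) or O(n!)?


constant grows slower than factorial
O(1) is asymptotically smaller; O(n!) grows faster


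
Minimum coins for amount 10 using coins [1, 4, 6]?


dp[0]=0; dp[i]=1+min(dp[i-c] for c in coins)
...dp[5]=2, dp[6]=1, dp[7]=2, dp[8]=2, dp[9]=3, dp[10]=2
Minimum coins for 10 = 2


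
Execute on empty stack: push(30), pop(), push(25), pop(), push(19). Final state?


push(30) -> [30]
pop() returns 30 -> []
push(25) -> [25]
pop() returns 25 -> []
push(19) -> [19]
Final stack (bottom to top): [19]


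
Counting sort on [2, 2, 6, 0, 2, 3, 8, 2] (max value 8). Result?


Count array: [1, 0, 4, 1, 0, 0, 1, 0, 1]
Reconstruct: [0, 2, 2, 2, 2, 3, 6, 8]


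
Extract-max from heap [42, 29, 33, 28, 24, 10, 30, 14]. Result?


Max = 42
Replace root with last, heapify down
Resulting heap: [33, 29, 30, 28, 24, 10, 14]


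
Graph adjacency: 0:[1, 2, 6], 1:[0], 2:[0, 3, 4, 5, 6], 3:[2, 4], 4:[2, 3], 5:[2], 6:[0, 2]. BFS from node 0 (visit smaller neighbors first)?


BFS queue: start with [0]
Visit order: [0, 1, 2, 6, 3, 4, 5]


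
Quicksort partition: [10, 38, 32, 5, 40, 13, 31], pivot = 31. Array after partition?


Elements <= 31 go left of pivot.
Result: [10, 5, 13, 31, 40, 32, 38], pivot at index 3


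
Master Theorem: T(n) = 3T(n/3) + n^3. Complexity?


a=3, b=3, c=3. log_3(3)=1 < c=3. Case 3: O(n^c) = O(n^3)
Complexity: O(n^3)
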